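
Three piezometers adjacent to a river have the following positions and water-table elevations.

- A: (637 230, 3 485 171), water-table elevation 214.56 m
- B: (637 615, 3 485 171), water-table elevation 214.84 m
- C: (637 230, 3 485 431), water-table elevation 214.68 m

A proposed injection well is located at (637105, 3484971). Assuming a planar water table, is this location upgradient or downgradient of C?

downgradient

∂h/∂x = (214.84 − 214.56) / (637615 − 637230) = +0.0007273
∂h/∂y = (214.68 − 214.56) / (3485431 − 3485171) = +0.0004615
Head at (637105, 3484971) = 214.56 + (+0.0007273)·(-125) + (+0.0004615)·(-200) = 214.38 m.
That is lower than the 214.68 m at C, so the point is downgradient.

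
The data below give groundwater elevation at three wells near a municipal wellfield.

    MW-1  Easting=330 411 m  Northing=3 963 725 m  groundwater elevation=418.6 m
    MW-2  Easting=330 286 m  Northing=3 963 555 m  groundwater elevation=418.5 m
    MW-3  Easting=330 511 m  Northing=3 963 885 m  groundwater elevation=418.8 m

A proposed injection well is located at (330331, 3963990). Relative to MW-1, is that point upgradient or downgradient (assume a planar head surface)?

upgradient

With h = a·x + b·y + c and MW-1 as origin, the differences give:
  (-125)·a + (-170)·b = -0.1
  100·a + 160·b = +0.2
Eliminate b (×160 and ×(-170), subtract): -3000·a = 18.00 → a = ∂h/∂x = -0.006000
Back-substitute: b = ∂h/∂y = +0.005000.
Head at (330331, 3963990) = 418.6 + (-0.006000)·(-80) + (+0.005000)·(265) = 420.41 m.
That is higher than the 418.6 m at MW-1, so the point is upgradient.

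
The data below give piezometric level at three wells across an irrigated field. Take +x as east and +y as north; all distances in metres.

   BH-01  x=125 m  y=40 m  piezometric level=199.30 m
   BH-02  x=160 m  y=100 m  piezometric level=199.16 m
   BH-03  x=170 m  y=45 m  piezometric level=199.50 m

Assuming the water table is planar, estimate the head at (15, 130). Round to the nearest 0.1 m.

198.3 m

With h = a·x + b·y + c and BH-01 as origin, the differences give:
  35·a + 60·b = -0.14
  45·a + 5·b = +0.20
Eliminate b (×5 and ×60, subtract): -2525·a = -12.700 → a = ∂h/∂x = +0.005030
Back-substitute: b = ∂h/∂y = -0.005267.
h(15, 130) = 199.30 + (+0.005030)·(-110) + (-0.005267)·(90) = 199.30 -0.553 -0.474 = 198.273 m.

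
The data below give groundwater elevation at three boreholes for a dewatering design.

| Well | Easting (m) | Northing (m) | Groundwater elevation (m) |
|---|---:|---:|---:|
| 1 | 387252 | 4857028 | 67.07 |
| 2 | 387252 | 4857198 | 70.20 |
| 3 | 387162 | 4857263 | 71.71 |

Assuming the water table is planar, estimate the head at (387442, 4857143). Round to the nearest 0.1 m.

68.5 m

Taking 1 as reference: 2−1 = (0, 170, +3.13); 3−1 = (-90, 235, +4.64).
Determinant of the coordinate differences = 0·235 − (-90)·170 = 15300.
∂h/∂x = [(+3.13)·235 − (+4.64)·170] / 15300 = -0.003480
∂h/∂y = [0·(+4.64) − (-90)·(+3.13)] / 15300 = +0.01841
h(387442, 4857143) = 67.07 + (-0.003480)·(190) + (+0.01841)·(115) = 67.07 -0.661 +2.117 = 68.526 m.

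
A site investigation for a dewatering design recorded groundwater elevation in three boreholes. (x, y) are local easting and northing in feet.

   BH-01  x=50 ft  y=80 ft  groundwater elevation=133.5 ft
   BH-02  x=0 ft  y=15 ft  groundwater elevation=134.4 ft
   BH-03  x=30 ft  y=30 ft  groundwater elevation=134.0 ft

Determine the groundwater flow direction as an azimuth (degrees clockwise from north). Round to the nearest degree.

061°

With h = a·x + b·y + c and BH-01 as origin, the differences give:
  (-50)·a + (-65)·b = +0.9
  (-20)·a + (-50)·b = +0.5
Eliminate b (×(-50) and ×(-65), subtract): 1200·a = -12.50 → a = ∂h/∂x = -0.01042
Back-substitute: b = ∂h/∂y = -0.005833.
Flow direction (−∇h) has components (+0.01042 E, +0.005833 N).
Azimuth = atan2(E, N) = atan2(+0.01042, +0.005833) = 60.8° ≈ 061°.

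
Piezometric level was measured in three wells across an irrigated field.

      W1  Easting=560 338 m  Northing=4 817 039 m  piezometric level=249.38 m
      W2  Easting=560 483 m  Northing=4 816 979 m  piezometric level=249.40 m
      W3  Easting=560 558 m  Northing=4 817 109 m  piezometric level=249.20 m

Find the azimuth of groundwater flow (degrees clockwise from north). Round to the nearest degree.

017°

With h = a·x + b·y + c and W1 as origin, the differences give:
  145·a + (-60)·b = +0.02
  220·a + 70·b = -0.18
Eliminate b (×70 and ×(-60), subtract): 23350·a = -9.400 → a = ∂h/∂x = -0.0004026
Back-substitute: b = ∂h/∂y = -0.001306.
Flow direction (−∇h) has components (+0.0004026 E, +0.001306 N).
Azimuth = atan2(E, N) = atan2(+0.0004026, +0.001306) = 17.1° ≈ 017°.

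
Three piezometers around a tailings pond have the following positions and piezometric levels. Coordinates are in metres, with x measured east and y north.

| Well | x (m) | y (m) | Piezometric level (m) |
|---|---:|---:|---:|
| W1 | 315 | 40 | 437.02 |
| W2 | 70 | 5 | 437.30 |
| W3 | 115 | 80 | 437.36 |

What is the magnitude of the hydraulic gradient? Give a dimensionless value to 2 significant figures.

0.0021

Differences from W1: to W2 (Δx, Δy, Δh) = (-245, -35, +0.28); to W3 = (-200, 40, +0.34).
Solve a·Δx + b·Δy = Δh: det = (-245)·40 − (-200)·(-35) = -16800.
∂h/∂x = [(+0.28)·40 − (+0.34)·(-35)] / -16800 = -0.001375
∂h/∂y = [(-245)·(+0.34) − (-200)·(+0.28)] / -16800 = +0.001625
|∇h| = √(-0.001375² + 0.001625²) = 0.002129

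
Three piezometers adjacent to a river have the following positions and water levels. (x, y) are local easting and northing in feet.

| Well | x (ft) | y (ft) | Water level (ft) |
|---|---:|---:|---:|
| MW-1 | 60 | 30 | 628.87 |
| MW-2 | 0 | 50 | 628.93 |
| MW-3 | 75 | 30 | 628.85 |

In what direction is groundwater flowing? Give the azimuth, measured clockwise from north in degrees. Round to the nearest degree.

053°

With h = a·x + b·y + c and MW-1 as origin, the differences give:
  (-60)·a + 20·b = +0.06
  15·a + 0·b = -0.02
Eliminate b (×0 and ×20, subtract): -300·a = 0.400 → a = ∂h/∂x = -0.001333
Back-substitute: b = ∂h/∂y = -0.0010000.
Flow direction (−∇h) has components (+0.001333 E, +0.0010000 N).
Azimuth = atan2(E, N) = atan2(+0.001333, +0.0010000) = 53.1° ≈ 053°.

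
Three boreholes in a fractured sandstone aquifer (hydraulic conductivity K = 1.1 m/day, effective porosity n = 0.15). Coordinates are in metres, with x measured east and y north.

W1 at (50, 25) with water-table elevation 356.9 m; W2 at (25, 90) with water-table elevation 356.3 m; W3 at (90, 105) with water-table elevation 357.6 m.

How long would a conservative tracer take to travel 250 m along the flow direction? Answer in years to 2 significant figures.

4.6 years

Taking W1 as reference: W2−W1 = (-25, 65, -0.6); W3−W1 = (40, 80, +0.7).
Solve a·Δx + b·Δy = Δh: det = (-25)·80 − 40·65 = -4600.
∂h/∂x = [(-0.6)·80 − (+0.7)·65] / -4600 = +0.02033
∂h/∂y = [(-25)·(+0.7) − 40·(-0.6)] / -4600 = -0.001413
|∇h| = √(0.02033² + -0.001413²) = 0.02038
Seepage velocity v = K·i/n = 1.1 × 0.02038 / 0.15 = 0.1495 m/day.
t = 250 / 0.1495 = 1672 days = 4.58 years.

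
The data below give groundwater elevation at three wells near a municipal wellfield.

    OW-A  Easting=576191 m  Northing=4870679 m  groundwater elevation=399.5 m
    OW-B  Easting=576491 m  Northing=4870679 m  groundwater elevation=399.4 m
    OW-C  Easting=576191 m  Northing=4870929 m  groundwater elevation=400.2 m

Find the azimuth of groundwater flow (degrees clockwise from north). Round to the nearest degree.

∂h/∂x = (399.4 − 399.5) / (576491 − 576191) = -0.0003333
∂h/∂y = (400.2 − 399.5) / (4870929 − 4870679) = +0.002800
Flow direction (−∇h) has components (+0.0003333 E, -0.002800 N).
Azimuth = atan2(E, N) = atan2(+0.0003333, -0.002800) = 173.2° ≈ 173°.

173°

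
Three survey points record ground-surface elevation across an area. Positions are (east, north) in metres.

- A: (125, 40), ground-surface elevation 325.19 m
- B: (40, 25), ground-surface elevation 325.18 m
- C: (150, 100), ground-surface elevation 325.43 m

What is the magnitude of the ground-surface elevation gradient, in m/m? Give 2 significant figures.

Taking A as reference: B−A = (-85, -15, -0.01); C−A = (25, 60, +0.24).
Solve a·Δx + b·Δy = Δz: det = (-85)·60 − 25·(-15) = -4725.
∂z/∂x = [(-0.01)·60 − (+0.24)·(-15)] / -4725 = -0.0006349
∂z/∂y = [(-85)·(+0.24) − 25·(-0.01)] / -4725 = +0.004265
|∇f| = √(-0.0006349² + 0.004265²) = 0.004312 m/m

0.0043 m/m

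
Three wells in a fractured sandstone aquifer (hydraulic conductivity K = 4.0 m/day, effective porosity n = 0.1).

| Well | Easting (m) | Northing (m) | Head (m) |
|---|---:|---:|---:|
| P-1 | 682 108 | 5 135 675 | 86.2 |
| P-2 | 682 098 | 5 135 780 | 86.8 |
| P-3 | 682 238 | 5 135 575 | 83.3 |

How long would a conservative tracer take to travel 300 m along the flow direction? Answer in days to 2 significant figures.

Differences from P-1: to P-2 (Δx, Δy, Δh) = (-10, 105, +0.6); to P-3 = (130, -100, -2.9).
Determinant of the coordinate differences = (-10)·(-100) − 130·105 = -12650.
∂h/∂x = [(+0.6)·(-100) − (-2.9)·105] / -12650 = -0.01933
∂h/∂y = [(-10)·(-2.9) − 130·(+0.6)] / -12650 = +0.003874
|∇h| = √(-0.01933² + 0.003874²) = 0.01971
Seepage velocity v = K·i/n = 4.0 × 0.01971 / 0.1 = 0.7884 m/day.
t = 300 / 0.7884 = 380.5 days.

380 days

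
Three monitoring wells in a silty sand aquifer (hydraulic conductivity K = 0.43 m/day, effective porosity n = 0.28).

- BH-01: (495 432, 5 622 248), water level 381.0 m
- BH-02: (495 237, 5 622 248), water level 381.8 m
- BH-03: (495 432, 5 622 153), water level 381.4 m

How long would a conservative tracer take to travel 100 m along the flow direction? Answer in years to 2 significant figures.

30 years

∂h/∂x = (381.8 − 381.0) / (495237 − 495432) = -0.004103
∂h/∂y = (381.4 − 381.0) / (5622153 − 5622248) = -0.004211
|∇h| = √(-0.004103² + -0.004211²) = 0.005879
Seepage velocity v = K·i/n = 0.43 × 0.005879 / 0.28 = 0.009028 m/day.
t = 100 / 0.009028 = 1.108e+04 days = 30.3 years.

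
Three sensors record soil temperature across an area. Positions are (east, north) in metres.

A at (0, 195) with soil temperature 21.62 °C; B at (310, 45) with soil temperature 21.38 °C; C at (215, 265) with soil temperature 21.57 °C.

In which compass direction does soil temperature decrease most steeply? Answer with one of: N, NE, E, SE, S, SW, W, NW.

SE

Three-point gradient (reference A): Δ to B = (310, -150, -0.24), Δ to C = (215, 70, -0.05).
∂T/∂x = -0.0004504, ∂T/∂y = +0.0006691 (det = 53950).
Steepest decrease is along −∇f = (+0.0004504 E, -0.0006691 N) → southeast.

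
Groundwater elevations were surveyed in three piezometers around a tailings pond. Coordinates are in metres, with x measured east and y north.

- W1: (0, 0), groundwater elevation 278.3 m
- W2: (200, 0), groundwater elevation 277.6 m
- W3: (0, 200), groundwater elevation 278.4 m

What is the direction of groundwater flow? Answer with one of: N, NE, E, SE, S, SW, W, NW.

∂h/∂x = (277.6 − 278.3) / (200 − 0) = -0.003500
∂h/∂y = (278.4 − 278.3) / (200 − 0) = +0.0005000
Flow = −∇h = (+0.003500 east, -0.0005000 north), which points east.

E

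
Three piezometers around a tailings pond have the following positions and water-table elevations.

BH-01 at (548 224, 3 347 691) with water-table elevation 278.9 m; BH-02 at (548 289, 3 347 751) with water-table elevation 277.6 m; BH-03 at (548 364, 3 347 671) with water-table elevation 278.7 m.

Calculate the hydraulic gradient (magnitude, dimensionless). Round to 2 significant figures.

0.018

Taking BH-01 as reference: BH-02−BH-01 = (65, 60, -1.3); BH-03−BH-01 = (140, -20, -0.2).
Solve a·Δx + b·Δy = Δh: det = 65·(-20) − 140·60 = -9700.
∂h/∂x = [(-1.3)·(-20) − (-0.2)·60] / -9700 = -0.003918
∂h/∂y = [65·(-0.2) − 140·(-1.3)] / -9700 = -0.01742
|∇h| = √(-0.003918² + -0.01742²) = 0.01786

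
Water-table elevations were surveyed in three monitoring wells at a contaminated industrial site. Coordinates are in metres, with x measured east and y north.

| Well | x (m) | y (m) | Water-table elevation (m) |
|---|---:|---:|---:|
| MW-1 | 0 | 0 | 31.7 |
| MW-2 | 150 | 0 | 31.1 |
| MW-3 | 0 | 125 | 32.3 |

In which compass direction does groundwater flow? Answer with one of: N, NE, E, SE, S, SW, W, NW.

∂h/∂x = (31.1 − 31.7) / (150 − 0) = -0.004000
∂h/∂y = (32.3 − 31.7) / (125 − 0) = +0.004800
Flow = −∇h = (+0.004000 east, -0.004800 north), which points southeast.

SE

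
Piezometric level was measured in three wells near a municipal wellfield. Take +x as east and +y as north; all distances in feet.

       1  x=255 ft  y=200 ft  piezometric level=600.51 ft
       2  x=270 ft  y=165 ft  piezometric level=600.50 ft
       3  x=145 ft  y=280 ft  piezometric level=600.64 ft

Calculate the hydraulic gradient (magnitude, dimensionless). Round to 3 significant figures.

0.00145

Differences from 1: to 2 (Δx, Δy, Δh) = (15, -35, -0.01); to 3 = (-110, 80, +0.13).
Solve a·Δx + b·Δy = Δh: det = 15·80 − (-110)·(-35) = -2650.
∂h/∂x = [(-0.01)·80 − (+0.13)·(-35)] / -2650 = -0.001415
∂h/∂y = [15·(+0.13) − (-110)·(-0.01)] / -2650 = -0.0003208
|∇h| = √(-0.001415² + -0.0003208²) = 0.001451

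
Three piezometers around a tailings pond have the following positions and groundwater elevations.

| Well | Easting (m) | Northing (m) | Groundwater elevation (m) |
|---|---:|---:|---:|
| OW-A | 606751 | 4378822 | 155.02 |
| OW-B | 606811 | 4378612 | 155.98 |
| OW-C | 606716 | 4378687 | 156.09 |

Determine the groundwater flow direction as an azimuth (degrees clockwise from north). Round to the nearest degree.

044°

With h = a·x + b·y + c and OW-A as origin, the differences give:
  60·a + (-210)·b = +0.96
  (-35)·a + (-135)·b = +1.07
Eliminate b (×(-135) and ×(-210), subtract): -15450·a = 95.100 → a = ∂h/∂x = -0.006155
Back-substitute: b = ∂h/∂y = -0.006330.
Flow direction (−∇h) has components (+0.006155 E, +0.006330 N).
Azimuth = atan2(E, N) = atan2(+0.006155, +0.006330) = 44.2° ≈ 044°.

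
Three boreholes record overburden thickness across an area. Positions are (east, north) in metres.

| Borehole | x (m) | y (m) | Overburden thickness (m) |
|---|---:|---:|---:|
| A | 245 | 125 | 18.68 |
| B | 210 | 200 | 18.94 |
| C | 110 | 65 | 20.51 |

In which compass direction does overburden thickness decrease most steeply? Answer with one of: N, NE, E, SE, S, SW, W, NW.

Three-point gradient (reference A): Δ to B = (-35, 75, +0.26), Δ to C = (-135, -60, +1.83).
∂d/∂x = -0.01250, ∂d/∂y = -0.002368 (det = 12225).
Steepest decrease is along −∇f = (+0.01250 E, +0.002368 N) → east.

E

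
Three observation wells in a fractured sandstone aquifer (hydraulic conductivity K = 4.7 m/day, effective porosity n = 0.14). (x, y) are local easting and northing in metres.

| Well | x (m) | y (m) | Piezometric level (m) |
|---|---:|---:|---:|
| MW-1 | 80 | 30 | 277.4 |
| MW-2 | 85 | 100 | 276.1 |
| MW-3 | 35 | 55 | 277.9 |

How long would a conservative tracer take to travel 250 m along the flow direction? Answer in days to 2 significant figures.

280 days

With h = a·x + b·y + c and MW-1 as origin, the differences give:
  5·a + 70·b = -1.3
  (-45)·a + 25·b = +0.5
Eliminate b (×25 and ×70, subtract): 3275·a = -67.50 → a = ∂h/∂x = -0.02061
Back-substitute: b = ∂h/∂y = -0.01710.
|∇h| = √(-0.02061² + -0.01710²) = 0.02678
Seepage velocity v = K·i/n = 4.7 × 0.02678 / 0.14 = 0.899 m/day.
t = 250 / 0.899 = 278.1 days.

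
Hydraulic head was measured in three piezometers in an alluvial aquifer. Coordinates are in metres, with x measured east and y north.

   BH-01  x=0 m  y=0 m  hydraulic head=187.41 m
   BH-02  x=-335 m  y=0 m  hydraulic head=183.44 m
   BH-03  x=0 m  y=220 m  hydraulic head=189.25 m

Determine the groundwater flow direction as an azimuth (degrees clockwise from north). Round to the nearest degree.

235°

∂h/∂x = (183.44 − 187.41) / (-335 − 0) = +0.01185
∂h/∂y = (189.25 − 187.41) / (220 − 0) = +0.008364
Flow direction (−∇h) has components (-0.01185 E, -0.008364 N).
Azimuth = atan2(E, N) = atan2(-0.01185, -0.008364) = 234.8° ≈ 235°.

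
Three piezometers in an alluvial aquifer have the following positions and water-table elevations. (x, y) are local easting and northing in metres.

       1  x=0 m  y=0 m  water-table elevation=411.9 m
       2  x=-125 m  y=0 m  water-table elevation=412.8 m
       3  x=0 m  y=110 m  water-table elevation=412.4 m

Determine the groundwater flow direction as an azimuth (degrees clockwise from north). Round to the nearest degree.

∂h/∂x = (412.8 − 411.9) / (-125 − 0) = -0.007200
∂h/∂y = (412.4 − 411.9) / (110 − 0) = +0.004545
Flow direction (−∇h) has components (+0.007200 E, -0.004545 N).
Azimuth = atan2(E, N) = atan2(+0.007200, -0.004545) = 122.3° ≈ 122°.

122°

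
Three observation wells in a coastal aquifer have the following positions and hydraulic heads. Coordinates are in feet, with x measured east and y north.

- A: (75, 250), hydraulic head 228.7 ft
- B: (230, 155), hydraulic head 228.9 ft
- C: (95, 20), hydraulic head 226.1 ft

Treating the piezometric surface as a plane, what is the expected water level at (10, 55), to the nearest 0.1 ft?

Three-point gradient (reference A): Δ to B = (155, -95, +0.2), Δ to C = (20, -230, -2.6).
∂h/∂x = +0.008681, ∂h/∂y = +0.01206 (det = -33750).
h(10, 55) = 228.7 + (+0.008681)·(-65) + (+0.01206)·(-195) = 228.7 -0.564 -2.352 = 225.784 ft.

225.8 ft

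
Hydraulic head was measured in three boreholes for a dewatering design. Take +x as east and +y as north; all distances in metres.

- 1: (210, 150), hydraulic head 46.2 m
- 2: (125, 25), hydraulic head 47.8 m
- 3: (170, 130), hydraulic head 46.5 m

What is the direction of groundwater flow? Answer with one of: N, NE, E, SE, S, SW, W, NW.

Differences from 1: to 2 (Δx, Δy, Δh) = (-85, -125, +1.6); to 3 = (-40, -20, +0.3).
Solve a·Δx + b·Δy = Δh: det = (-85)·(-20) − (-40)·(-125) = -3300.
∂h/∂x = [(+1.6)·(-20) − (+0.3)·(-125)] / -3300 = -0.001667
∂h/∂y = [(-85)·(+0.3) − (-40)·(+1.6)] / -3300 = -0.01167
Flow = −∇h = (+0.001667 east, +0.01167 north), which points north.

N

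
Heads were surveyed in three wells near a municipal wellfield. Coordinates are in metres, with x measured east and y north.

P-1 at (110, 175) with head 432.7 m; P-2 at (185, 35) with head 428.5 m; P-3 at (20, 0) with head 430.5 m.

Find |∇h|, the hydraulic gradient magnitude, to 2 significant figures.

Taking P-1 as reference: P-2−P-1 = (75, -140, -4.2); P-3−P-1 = (-90, -175, -2.2).
Determinant of the coordinate differences = 75·(-175) − (-90)·(-140) = -25725.
∂h/∂x = [(-4.2)·(-175) − (-2.2)·(-140)] / -25725 = -0.01660
∂h/∂y = [75·(-2.2) − (-90)·(-4.2)] / -25725 = +0.02111
|∇h| = √(-0.01660² + 0.02111²) = 0.02686

0.027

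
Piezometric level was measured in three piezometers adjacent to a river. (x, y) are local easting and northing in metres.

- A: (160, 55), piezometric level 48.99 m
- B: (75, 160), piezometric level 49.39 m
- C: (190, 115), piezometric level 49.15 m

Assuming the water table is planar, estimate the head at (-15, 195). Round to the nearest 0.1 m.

Taking A as reference: B−A = (-85, 105, +0.40); C−A = (30, 60, +0.16).
Determinant of the coordinate differences = (-85)·60 − 30·105 = -8250.
∂h/∂x = [(+0.40)·60 − (+0.16)·105] / -8250 = -0.0008727
∂h/∂y = [(-85)·(+0.16) − 30·(+0.40)] / -8250 = +0.003103
h(-15, 195) = 48.99 + (-0.0008727)·(-175) + (+0.003103)·(140) = 48.99 +0.153 +0.434 = 49.577 m.

49.6 m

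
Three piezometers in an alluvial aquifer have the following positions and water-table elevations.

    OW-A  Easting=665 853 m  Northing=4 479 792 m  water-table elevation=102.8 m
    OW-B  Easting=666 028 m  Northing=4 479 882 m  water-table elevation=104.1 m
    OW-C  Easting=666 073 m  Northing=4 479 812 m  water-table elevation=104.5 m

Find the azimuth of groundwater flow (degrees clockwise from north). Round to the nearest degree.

275°

With h = a·x + b·y + c and OW-A as origin, the differences give:
  175·a + 90·b = +1.3
  220·a + 20·b = +1.7
Eliminate b (×20 and ×90, subtract): -16300·a = -127.00 → a = ∂h/∂x = +0.007791
Back-substitute: b = ∂h/∂y = -0.0007055.
Flow direction (−∇h) has components (-0.007791 E, +0.0007055 N).
Azimuth = atan2(E, N) = atan2(-0.007791, +0.0007055) = 275.2° ≈ 275°.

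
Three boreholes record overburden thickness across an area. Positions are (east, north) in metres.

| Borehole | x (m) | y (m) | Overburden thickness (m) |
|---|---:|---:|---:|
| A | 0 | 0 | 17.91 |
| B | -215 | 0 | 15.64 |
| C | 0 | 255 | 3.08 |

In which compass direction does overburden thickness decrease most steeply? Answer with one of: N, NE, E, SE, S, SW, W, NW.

∂d/∂x = (15.64 − 17.91) / (-215 − 0) = +0.01056
∂d/∂y = (3.08 − 17.91) / (255 − 0) = -0.05816
Steepest decrease is along −∇f = (-0.01056 E, +0.05816 N) → north.

N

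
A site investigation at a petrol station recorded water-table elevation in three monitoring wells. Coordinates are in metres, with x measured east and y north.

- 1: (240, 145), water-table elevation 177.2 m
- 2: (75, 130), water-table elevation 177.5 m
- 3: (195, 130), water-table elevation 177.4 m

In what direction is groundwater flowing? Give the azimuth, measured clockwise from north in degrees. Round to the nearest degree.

With h = a·x + b·y + c and 1 as origin, the differences give:
  (-165)·a + (-15)·b = +0.3
  (-45)·a + (-15)·b = +0.2
Eliminate b (×(-15) and ×(-15), subtract): 1800·a = -1.50 → a = ∂h/∂x = -0.0008333
Back-substitute: b = ∂h/∂y = -0.01083.
Flow direction (−∇h) has components (+0.0008333 E, +0.01083 N).
Azimuth = atan2(E, N) = atan2(+0.0008333, +0.01083) = 4.4° ≈ 004°.

004°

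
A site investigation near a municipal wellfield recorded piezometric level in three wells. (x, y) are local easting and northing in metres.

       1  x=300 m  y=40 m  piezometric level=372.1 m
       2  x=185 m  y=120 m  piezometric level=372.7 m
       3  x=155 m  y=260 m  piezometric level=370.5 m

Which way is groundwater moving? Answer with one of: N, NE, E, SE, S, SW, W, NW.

With h = a·x + b·y + c and 1 as origin, the differences give:
  (-115)·a + 80·b = +0.6
  (-145)·a + 220·b = -1.6
Eliminate b (×220 and ×80, subtract): -13700·a = 260.00 → a = ∂h/∂x = -0.01898
Back-substitute: b = ∂h/∂y = -0.01978.
Flow = −∇h = (+0.01898 east, +0.01978 north), which points northeast.

NE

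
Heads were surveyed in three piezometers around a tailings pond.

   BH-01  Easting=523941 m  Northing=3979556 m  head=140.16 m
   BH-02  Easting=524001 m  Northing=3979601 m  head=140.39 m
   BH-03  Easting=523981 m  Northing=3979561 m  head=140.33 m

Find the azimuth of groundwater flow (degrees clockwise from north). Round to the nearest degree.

279°

Differences from BH-01: to BH-02 (Δx, Δy, Δh) = (60, 45, +0.23); to BH-03 = (40, 5, +0.17).
Determinant of the coordinate differences = 60·5 − 40·45 = -1500.
∂h/∂x = [(+0.23)·5 − (+0.17)·45] / -1500 = +0.004333
∂h/∂y = [60·(+0.17) − 40·(+0.23)] / -1500 = -0.0006667
Flow direction (−∇h) has components (-0.004333 E, +0.0006667 N).
Azimuth = atan2(E, N) = atan2(-0.004333, +0.0006667) = 278.7° ≈ 279°.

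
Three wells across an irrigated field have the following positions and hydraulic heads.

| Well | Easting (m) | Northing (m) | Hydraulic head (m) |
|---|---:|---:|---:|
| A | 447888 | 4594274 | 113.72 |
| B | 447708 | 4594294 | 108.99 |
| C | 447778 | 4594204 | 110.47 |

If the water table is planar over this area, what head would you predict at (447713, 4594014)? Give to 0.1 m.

107.9 m

With h = a·x + b·y + c and A as origin, the differences give:
  (-180)·a + 20·b = -4.73
  (-110)·a + (-70)·b = -3.25
Eliminate b (×(-70) and ×20, subtract): 14800·a = 396.100 → a = ∂h/∂x = +0.02676
Back-substitute: b = ∂h/∂y = +0.004372.
h(447713, 4594014) = 113.72 + (+0.02676)·(-175) + (+0.004372)·(-260) = 113.72 -4.684 -1.137 = 107.900 m.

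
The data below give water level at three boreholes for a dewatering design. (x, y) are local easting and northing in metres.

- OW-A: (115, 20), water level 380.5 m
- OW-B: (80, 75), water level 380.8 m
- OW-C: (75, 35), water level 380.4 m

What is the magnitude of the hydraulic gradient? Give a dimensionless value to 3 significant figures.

0.0110

Differences from OW-A: to OW-B (Δx, Δy, Δh) = (-35, 55, +0.3); to OW-C = (-40, 15, -0.1).
Determinant of the coordinate differences = (-35)·15 − (-40)·55 = 1675.
∂h/∂x = [(+0.3)·15 − (-0.1)·55] / 1675 = +0.005970
∂h/∂y = [(-35)·(-0.1) − (-40)·(+0.3)] / 1675 = +0.009254
|∇h| = √(0.005970² + 0.009254²) = 0.01101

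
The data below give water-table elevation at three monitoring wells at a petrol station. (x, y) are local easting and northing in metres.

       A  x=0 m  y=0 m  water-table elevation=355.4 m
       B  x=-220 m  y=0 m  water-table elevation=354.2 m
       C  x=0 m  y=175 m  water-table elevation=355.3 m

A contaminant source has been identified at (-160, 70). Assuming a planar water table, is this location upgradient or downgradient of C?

∂h/∂x = (354.2 − 355.4) / (-220 − 0) = +0.005455
∂h/∂y = (355.3 − 355.4) / (175 − 0) = -0.0005714
Head at (-160, 70) = 355.4 + (+0.005455)·(-160) + (-0.0005714)·(70) = 354.49 m.
That is lower than the 355.3 m at C, so the point is downgradient.

downgradient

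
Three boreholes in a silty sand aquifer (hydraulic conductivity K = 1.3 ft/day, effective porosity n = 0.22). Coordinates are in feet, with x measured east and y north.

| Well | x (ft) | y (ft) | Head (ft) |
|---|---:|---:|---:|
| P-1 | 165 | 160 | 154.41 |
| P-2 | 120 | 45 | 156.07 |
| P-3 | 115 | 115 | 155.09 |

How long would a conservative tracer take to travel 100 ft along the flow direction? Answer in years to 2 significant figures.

Differences from P-1: to P-2 (Δx, Δy, Δh) = (-45, -115, +1.66); to P-3 = (-50, -45, +0.68).
Solve a·Δx + b·Δy = Δh: det = (-45)·(-45) − (-50)·(-115) = -3725.
∂h/∂x = [(+1.66)·(-45) − (+0.68)·(-115)] / -3725 = -0.0009396
∂h/∂y = [(-45)·(+0.68) − (-50)·(+1.66)] / -3725 = -0.01407
|∇h| = √(-0.0009396² + -0.01407²) = 0.0141
Seepage velocity v = K·i/n = 1.3 × 0.0141 / 0.22 = 0.08332 ft/day.
t = 100 / 0.08332 = 1200 days = 3.29 years.

3.3 years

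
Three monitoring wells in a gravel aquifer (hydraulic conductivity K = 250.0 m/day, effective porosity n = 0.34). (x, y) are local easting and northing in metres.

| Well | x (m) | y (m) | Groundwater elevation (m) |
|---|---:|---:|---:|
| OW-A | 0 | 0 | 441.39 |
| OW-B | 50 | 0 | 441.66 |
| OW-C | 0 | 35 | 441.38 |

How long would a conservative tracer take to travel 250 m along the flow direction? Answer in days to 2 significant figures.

63 days

∂h/∂x = (441.66 − 441.39) / (50 − 0) = +0.005400
∂h/∂y = (441.38 − 441.39) / (35 − 0) = -0.0002857
|∇h| = √(0.005400² + -0.0002857²) = 0.005408
Seepage velocity v = K·i/n = 250.0 × 0.005408 / 0.34 = 3.976 m/day.
t = 250 / 3.976 = 62.88 days.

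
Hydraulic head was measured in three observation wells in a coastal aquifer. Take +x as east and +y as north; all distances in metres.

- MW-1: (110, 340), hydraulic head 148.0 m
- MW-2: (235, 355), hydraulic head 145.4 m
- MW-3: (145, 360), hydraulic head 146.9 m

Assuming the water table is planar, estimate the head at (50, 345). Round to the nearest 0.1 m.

149.0 m

Taking MW-1 as reference: MW-2−MW-1 = (125, 15, -2.6); MW-3−MW-1 = (35, 20, -1.1).
Solve a·Δx + b·Δy = Δh: det = 125·20 − 35·15 = 1975.
∂h/∂x = [(-2.6)·20 − (-1.1)·15] / 1975 = -0.01797
∂h/∂y = [125·(-1.1) − 35·(-2.6)] / 1975 = -0.02354
h(50, 345) = 148.0 + (-0.01797)·(-60) + (-0.02354)·(5) = 148.0 +1.078 -0.118 = 148.961 m.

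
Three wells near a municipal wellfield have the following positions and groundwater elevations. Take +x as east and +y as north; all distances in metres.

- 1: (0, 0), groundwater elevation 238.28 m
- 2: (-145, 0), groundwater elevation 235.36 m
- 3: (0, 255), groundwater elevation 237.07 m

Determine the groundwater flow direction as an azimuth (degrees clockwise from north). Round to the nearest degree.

∂h/∂x = (235.36 − 238.28) / (-145 − 0) = +0.02014
∂h/∂y = (237.07 − 238.28) / (255 − 0) = -0.004745
Flow direction (−∇h) has components (-0.02014 E, +0.004745 N).
Azimuth = atan2(E, N) = atan2(-0.02014, +0.004745) = 283.3° ≈ 283°.

283°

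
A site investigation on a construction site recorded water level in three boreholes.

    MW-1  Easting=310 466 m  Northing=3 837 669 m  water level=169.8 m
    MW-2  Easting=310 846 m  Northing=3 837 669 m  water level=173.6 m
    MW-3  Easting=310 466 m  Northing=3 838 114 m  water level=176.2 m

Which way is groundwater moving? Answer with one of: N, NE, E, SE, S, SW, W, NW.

∂h/∂x = (173.6 − 169.8) / (310846 − 310466) = +0.010000
∂h/∂y = (176.2 − 169.8) / (3838114 − 3837669) = +0.01438
Flow = −∇h = (-0.010000 east, -0.01438 north), which points southwest.

SW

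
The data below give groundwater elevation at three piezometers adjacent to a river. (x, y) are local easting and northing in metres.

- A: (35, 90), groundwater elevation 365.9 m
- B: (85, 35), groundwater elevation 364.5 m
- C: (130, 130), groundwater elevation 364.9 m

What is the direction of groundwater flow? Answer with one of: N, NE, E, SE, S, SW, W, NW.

SE

With h = a·x + b·y + c and A as origin, the differences give:
  50·a + (-55)·b = -1.4
  95·a + 40·b = -1.0
Eliminate b (×40 and ×(-55), subtract): 7225·a = -111.00 → a = ∂h/∂x = -0.01536
Back-substitute: b = ∂h/∂y = +0.01149.
Flow = −∇h = (+0.01536 east, -0.01149 north), which points southeast.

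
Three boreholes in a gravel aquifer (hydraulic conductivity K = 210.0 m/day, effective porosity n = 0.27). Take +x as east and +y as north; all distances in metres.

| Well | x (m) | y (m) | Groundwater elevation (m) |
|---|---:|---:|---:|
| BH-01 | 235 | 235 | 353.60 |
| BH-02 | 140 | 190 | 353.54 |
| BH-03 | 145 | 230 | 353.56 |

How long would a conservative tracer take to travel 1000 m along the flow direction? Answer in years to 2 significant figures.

5.7 years

With h = a·x + b·y + c and BH-01 as origin, the differences give:
  (-95)·a + (-45)·b = -0.06
  (-90)·a + (-5)·b = -0.04
Eliminate b (×(-5) and ×(-45), subtract): -3575·a = -1.500 → a = ∂h/∂x = +0.0004196
Back-substitute: b = ∂h/∂y = +0.0004476.
|∇h| = √(0.0004196² + 0.0004476²) = 0.0006135
Seepage velocity v = K·i/n = 210.0 × 0.0006135 / 0.27 = 0.4772 m/day.
t = 1000 / 0.4772 = 2096 days = 5.74 years.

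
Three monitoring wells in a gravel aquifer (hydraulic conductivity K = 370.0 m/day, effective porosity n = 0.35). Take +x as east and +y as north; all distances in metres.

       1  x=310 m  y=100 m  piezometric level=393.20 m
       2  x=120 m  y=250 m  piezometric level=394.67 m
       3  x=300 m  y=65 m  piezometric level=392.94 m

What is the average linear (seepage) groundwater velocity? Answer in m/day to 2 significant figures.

8.5 m/day

Taking 1 as reference: 2−1 = (-190, 150, +1.47); 3−1 = (-10, -35, -0.26).
Determinant of the coordinate differences = (-190)·(-35) − (-10)·150 = 8150.
∂h/∂x = [(+1.47)·(-35) − (-0.26)·150] / 8150 = -0.001528
∂h/∂y = [(-190)·(-0.26) − (-10)·(+1.47)] / 8150 = +0.007865
|∇h| = √(-0.001528² + 0.007865²) = 0.008012
Seepage velocity v = K·i/n = 370.0 × 0.008012 / 0.35 = 8.47 m/day.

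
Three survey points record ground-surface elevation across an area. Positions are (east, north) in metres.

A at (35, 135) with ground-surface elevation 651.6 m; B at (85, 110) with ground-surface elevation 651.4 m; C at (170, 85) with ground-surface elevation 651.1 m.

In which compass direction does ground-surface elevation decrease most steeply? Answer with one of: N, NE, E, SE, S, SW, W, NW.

With z = a·x + b·y + c and A as origin, the differences give:
  50·a + (-25)·b = -0.2
  135·a + (-50)·b = -0.5
Eliminate b (×(-50) and ×(-25), subtract): 875·a = -2.50 → a = ∂z/∂x = -0.002857
Back-substitute: b = ∂z/∂y = +0.002286.
Steepest decrease is along −∇f = (+0.002857 E, -0.002286 N) → southeast.

SE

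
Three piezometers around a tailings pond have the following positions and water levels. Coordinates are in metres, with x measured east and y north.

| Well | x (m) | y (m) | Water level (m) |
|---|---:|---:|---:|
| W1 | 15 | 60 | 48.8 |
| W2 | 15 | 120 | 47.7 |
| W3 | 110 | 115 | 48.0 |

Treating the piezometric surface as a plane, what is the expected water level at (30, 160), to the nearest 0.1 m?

With h = a·x + b·y + c and W1 as origin, the differences give:
  0·a + 60·b = -1.1
  95·a + 55·b = -0.8
Eliminate b (×55 and ×60, subtract): -5700·a = -12.50 → a = ∂h/∂x = +0.002193
Back-substitute: b = ∂h/∂y = -0.01833.
h(30, 160) = 48.8 + (+0.002193)·(15) + (-0.01833)·(100) = 48.8 +0.033 -1.833 = 47.000 m.

47.0 m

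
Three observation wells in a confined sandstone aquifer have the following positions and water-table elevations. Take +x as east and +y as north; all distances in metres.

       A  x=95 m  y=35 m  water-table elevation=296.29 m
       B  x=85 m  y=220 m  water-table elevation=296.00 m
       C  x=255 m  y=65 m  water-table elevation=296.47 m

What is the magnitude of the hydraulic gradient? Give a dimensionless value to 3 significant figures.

0.00205

Taking A as reference: B−A = (-10, 185, -0.29); C−A = (160, 30, +0.18).
Determinant of the coordinate differences = (-10)·30 − 160·185 = -29900.
∂h/∂x = [(-0.29)·30 − (+0.18)·185] / -29900 = +0.001405
∂h/∂y = [(-10)·(+0.18) − 160·(-0.29)] / -29900 = -0.001492
|∇h| = √(0.001405² + -0.001492²) = 0.002049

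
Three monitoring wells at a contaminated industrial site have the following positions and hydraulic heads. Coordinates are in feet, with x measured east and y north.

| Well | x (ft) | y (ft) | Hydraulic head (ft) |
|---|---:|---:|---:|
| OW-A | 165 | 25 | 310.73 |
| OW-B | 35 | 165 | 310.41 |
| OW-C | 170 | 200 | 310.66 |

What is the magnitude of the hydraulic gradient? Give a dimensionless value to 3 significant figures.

0.00202

Differences from OW-A: to OW-B (Δx, Δy, Δh) = (-130, 140, -0.32); to OW-C = (5, 175, -0.07).
Solve a·Δx + b·Δy = Δh: det = (-130)·175 − 5·140 = -23450.
∂h/∂x = [(-0.32)·175 − (-0.07)·140] / -23450 = +0.001970
∂h/∂y = [(-130)·(-0.07) − 5·(-0.32)] / -23450 = -0.0004563
|∇h| = √(0.001970² + -0.0004563²) = 0.002022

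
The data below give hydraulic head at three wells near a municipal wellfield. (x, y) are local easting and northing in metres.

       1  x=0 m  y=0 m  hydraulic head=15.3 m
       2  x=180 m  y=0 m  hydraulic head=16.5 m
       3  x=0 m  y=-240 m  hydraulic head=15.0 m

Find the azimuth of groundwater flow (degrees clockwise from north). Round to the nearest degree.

∂h/∂x = (16.5 − 15.3) / (180 − 0) = +0.006667
∂h/∂y = (15.0 − 15.3) / (-240 − 0) = +0.001250
Flow direction (−∇h) has components (-0.006667 E, -0.001250 N).
Azimuth = atan2(E, N) = atan2(-0.006667, -0.001250) = 259.4° ≈ 259°.

259°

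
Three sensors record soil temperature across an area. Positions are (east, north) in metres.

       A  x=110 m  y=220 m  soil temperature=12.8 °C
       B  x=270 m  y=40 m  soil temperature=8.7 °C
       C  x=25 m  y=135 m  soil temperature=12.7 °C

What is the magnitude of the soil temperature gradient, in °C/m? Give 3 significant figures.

0.0170 °C/m

Differences from A: to B (Δx, Δy, Δh) = (160, -180, -4.1); to C = (-85, -85, -0.1).
Determinant of the coordinate differences = 160·(-85) − (-85)·(-180) = -28900.
∂T/∂x = [(-4.1)·(-85) − (-0.1)·(-180)] / -28900 = -0.01144
∂T/∂y = [160·(-0.1) − (-85)·(-4.1)] / -28900 = +0.01261
|∇f| = √(-0.01144² + 0.01261²) = 0.01703 °C/m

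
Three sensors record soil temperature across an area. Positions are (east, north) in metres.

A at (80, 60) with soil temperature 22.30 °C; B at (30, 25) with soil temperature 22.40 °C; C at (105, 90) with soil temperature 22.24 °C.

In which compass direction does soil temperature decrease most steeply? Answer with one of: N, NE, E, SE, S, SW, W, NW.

With T = a·x + b·y + c and A as origin, the differences give:
  (-50)·a + (-35)·b = +0.10
  25·a + 30·b = -0.06
Eliminate b (×30 and ×(-35), subtract): -625·a = 0.900 → a = ∂T/∂x = -0.001440
Back-substitute: b = ∂T/∂y = -0.0008000.
Steepest decrease is along −∇f = (+0.001440 E, +0.0008000 N) → northeast.

NE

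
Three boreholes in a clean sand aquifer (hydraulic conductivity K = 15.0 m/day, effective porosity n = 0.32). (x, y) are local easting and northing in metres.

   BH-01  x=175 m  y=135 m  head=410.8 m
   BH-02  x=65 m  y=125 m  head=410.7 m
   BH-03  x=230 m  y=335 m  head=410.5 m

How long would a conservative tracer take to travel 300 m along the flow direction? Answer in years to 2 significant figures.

8.4 years

Taking BH-01 as reference: BH-02−BH-01 = (-110, -10, -0.1); BH-03−BH-01 = (55, 200, -0.3).
Solve a·Δx + b·Δy = Δh: det = (-110)·200 − 55·(-10) = -21450.
∂h/∂x = [(-0.1)·200 − (-0.3)·(-10)] / -21450 = +0.001072
∂h/∂y = [(-110)·(-0.3) − 55·(-0.1)] / -21450 = -0.001795
|∇h| = √(0.001072² + -0.001795²) = 0.002091
Seepage velocity v = K·i/n = 15.0 × 0.002091 / 0.32 = 0.09802 m/day.
t = 300 / 0.09802 = 3061 days = 8.38 years.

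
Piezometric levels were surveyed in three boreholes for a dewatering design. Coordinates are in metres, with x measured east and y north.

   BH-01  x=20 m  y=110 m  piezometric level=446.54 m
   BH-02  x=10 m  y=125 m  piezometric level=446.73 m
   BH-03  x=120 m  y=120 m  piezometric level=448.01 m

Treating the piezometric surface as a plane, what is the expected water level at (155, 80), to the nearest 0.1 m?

With h = a·x + b·y + c and BH-01 as origin, the differences give:
  (-10)·a + 15·b = +0.19
  100·a + 10·b = +1.47
Eliminate b (×10 and ×15, subtract): -1600·a = -20.150 → a = ∂h/∂x = +0.01259
Back-substitute: b = ∂h/∂y = +0.02106.
h(155, 80) = 446.54 + (+0.01259)·(135) + (+0.02106)·(-30) = 446.54 +1.700 -0.632 = 447.608 m.

447.6 m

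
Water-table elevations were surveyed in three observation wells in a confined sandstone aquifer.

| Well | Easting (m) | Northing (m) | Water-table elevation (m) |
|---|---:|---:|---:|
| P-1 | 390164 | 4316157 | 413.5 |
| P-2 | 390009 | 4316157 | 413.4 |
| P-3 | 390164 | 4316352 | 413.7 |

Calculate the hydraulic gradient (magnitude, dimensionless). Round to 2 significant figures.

∂h/∂x = (413.4 − 413.5) / (390009 − 390164) = +0.0006452
∂h/∂y = (413.7 − 413.5) / (4316352 − 4316157) = +0.001026
|∇h| = √(0.0006452² + 0.001026²) = 0.001212

0.0012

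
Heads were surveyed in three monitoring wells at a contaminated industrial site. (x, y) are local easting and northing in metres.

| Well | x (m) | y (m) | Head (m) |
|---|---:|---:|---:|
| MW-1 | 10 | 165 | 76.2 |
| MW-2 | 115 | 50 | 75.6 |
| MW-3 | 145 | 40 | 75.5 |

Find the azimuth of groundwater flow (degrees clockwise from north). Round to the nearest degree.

144°

Taking MW-1 as reference: MW-2−MW-1 = (105, -115, -0.6); MW-3−MW-1 = (135, -125, -0.7).
Solve a·Δx + b·Δy = Δh: det = 105·(-125) − 135·(-115) = 2400.
∂h/∂x = [(-0.6)·(-125) − (-0.7)·(-115)] / 2400 = -0.002292
∂h/∂y = [105·(-0.7) − 135·(-0.6)] / 2400 = +0.003125
Flow direction (−∇h) has components (+0.002292 E, -0.003125 N).
Azimuth = atan2(E, N) = atan2(+0.002292, -0.003125) = 143.7° ≈ 144°.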